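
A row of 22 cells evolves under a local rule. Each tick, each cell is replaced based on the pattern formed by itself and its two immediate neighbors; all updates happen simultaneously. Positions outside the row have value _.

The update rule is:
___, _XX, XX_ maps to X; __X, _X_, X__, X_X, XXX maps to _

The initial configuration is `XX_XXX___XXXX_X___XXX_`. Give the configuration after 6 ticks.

tick 1: XX_X_X_X_X__X___X_X_X_
tick 2: XX____________X_______
tick 3: XX_XXXXXXXXXX___XXXXXX
tick 4: XX_X________X_X_X____X
tick 5: XX___XXXXXX_______XX__
tick 6: XX_X_X____X_XXXXX_XX_X

XX_X_X____X_XXXXX_XX_X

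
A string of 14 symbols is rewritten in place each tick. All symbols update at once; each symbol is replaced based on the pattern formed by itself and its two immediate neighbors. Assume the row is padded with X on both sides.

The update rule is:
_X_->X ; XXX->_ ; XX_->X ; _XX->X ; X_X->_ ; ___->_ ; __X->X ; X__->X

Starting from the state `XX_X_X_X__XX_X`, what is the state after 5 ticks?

_X_X_X_XX_XX_X

_X_X_X_XXXXX_X
_X_X_X_X___X_X
_X_X_X_XX_XX_X
_X_X_X_XX_XX_X  (fixed point — unchanged through tick 5)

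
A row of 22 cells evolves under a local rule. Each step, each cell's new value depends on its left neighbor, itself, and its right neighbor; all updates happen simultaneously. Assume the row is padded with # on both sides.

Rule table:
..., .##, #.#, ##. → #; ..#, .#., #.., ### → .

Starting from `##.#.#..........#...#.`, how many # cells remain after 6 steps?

13

.##.#..########...#..#
####...#......#.#....#
...#.#...####..#..##.#
.#..#..#.#..#.....####
#.......#.....###.#...
#.#####...###.#.##..#.
count of #: 13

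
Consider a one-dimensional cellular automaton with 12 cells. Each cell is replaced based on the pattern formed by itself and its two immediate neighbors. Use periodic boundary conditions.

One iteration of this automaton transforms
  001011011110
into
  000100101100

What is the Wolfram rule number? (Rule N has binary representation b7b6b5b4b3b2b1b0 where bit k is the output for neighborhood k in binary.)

160

position 8: 111 → 1  (bit 7 = 1)
position 5: 110 → 0  (bit 6 = 0)
position 3: 101 → 1  (bit 5 = 1)
position 11: 100 → 0  (bit 4 = 0)
position 4: 011 → 0  (bit 3 = 0)
position 2: 010 → 0  (bit 2 = 0)
position 1: 001 → 0  (bit 1 = 0)
position 0: 000 → 0  (bit 0 = 0)
bits b7..b0 = 10100000 = 160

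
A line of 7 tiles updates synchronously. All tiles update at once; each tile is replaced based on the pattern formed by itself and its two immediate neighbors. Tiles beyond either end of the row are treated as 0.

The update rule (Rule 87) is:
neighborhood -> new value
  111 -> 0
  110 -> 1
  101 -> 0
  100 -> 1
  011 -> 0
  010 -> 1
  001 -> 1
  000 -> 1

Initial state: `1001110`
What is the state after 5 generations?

1000101

1110011
0011101
1100101
0111101
1000101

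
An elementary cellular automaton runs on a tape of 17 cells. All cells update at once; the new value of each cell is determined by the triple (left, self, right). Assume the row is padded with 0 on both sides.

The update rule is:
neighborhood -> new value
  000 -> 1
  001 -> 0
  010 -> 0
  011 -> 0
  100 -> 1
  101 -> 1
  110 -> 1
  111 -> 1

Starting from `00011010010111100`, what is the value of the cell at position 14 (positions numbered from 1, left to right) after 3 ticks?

11001101001011111
01100110100101111
00110011010010111
position 14 holds 0

0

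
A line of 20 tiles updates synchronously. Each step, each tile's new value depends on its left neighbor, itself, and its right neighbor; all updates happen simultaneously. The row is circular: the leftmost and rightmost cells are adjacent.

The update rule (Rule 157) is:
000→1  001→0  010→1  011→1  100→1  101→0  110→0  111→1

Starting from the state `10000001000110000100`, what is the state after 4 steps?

11100101010101010100

11111101110101110110
11111001100101100100
11110101010101010110
11100101010101010100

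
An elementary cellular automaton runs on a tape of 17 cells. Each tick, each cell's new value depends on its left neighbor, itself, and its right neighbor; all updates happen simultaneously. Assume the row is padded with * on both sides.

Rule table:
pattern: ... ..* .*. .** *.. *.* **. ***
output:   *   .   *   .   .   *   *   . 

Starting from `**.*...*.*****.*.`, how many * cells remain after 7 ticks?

12

tick 1: .***.*.**....****
tick 2: *..****.*.**.....
tick 3: *.....****.*.***.
tick 4: *.***....****..**
tick 5: **..*.**....*....
tick 6: .*..**.*.**.*.**.
tick 7: **...****.****.**
count of *: 12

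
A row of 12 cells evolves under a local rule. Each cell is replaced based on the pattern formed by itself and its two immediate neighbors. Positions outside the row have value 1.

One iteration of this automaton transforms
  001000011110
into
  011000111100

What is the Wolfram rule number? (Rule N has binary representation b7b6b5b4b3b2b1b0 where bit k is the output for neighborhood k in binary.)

position 8: 111 → 1  (bit 7 = 1)
position 10: 110 → 0  (bit 6 = 0)
position 11: 101 → 0  (bit 5 = 0)
position 0: 100 → 0  (bit 4 = 0)
position 7: 011 → 1  (bit 3 = 1)
position 2: 010 → 1  (bit 2 = 1)
position 1: 001 → 1  (bit 1 = 1)
position 4: 000 → 0  (bit 0 = 0)
bits b7..b0 = 10001110 = 142

142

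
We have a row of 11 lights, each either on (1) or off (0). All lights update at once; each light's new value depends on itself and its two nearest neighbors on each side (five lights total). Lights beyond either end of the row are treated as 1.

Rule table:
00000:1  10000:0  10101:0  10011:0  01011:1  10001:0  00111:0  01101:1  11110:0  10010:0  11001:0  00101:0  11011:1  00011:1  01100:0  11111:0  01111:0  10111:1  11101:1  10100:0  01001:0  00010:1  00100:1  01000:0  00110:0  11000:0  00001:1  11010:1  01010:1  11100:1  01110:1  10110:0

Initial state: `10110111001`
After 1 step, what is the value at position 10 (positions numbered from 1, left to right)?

11011111000
position 10 holds 0

0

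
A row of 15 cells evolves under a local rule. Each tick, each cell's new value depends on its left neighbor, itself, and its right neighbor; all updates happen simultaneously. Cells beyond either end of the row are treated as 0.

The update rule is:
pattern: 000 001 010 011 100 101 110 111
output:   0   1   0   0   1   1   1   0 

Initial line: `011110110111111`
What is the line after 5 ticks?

100011011000001
010101101100010
101010110110101
010101011011010
101010101101101

101010101101101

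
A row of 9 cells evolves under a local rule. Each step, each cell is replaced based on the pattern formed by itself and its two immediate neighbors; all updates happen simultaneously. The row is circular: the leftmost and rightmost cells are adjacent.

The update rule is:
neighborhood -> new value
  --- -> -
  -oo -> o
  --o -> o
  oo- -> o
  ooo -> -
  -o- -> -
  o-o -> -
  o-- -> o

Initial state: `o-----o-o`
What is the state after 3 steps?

oo---o--o
-oo-o-ooo
-oo---o-o

-oo---o-o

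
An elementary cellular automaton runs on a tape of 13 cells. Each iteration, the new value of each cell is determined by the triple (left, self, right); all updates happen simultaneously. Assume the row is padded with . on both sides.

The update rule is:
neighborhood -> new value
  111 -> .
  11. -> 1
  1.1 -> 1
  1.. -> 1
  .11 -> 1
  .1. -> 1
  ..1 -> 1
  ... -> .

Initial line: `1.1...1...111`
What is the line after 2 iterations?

1111.111.11.1
1..111.111111

1..111.111111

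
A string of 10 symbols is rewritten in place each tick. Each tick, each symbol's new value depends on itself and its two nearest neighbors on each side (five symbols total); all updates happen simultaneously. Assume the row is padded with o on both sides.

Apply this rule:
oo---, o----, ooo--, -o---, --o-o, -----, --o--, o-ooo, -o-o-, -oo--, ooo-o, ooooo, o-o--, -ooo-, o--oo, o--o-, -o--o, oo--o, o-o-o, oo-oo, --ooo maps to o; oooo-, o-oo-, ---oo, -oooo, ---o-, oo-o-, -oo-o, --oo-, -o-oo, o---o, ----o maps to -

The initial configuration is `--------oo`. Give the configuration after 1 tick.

oooooo--o-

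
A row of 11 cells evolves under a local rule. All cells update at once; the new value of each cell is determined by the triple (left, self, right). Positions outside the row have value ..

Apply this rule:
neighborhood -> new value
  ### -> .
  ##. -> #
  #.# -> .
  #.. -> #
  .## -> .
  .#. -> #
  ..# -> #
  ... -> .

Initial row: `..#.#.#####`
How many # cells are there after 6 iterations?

.##.#.....#
#.#.##...##
#.#..##.#.#
#.###.#.#.#
#...#.#.#.#
##.##.#.#.#
count of #: 7

7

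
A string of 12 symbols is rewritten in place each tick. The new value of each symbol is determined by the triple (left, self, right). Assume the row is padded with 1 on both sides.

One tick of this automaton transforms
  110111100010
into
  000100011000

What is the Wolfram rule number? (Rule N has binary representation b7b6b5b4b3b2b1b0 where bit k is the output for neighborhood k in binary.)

25

position 0: 111 → 0  (bit 7 = 0)
position 1: 110 → 0  (bit 6 = 0)
position 2: 101 → 0  (bit 5 = 0)
position 7: 100 → 1  (bit 4 = 1)
position 3: 011 → 1  (bit 3 = 1)
position 10: 010 → 0  (bit 2 = 0)
position 9: 001 → 0  (bit 1 = 0)
position 8: 000 → 1  (bit 0 = 1)
bits b7..b0 = 00011001 = 25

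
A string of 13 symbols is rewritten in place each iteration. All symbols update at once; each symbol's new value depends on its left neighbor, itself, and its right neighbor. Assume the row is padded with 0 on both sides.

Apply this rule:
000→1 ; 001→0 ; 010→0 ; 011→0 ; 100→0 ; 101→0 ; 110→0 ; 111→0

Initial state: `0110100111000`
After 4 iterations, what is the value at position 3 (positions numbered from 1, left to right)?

1

iteration 1: 0000000000011
iteration 2: 1111111111000
iteration 3: 0000000000011  (repeats iteration 1; period 2)
iteration 4: 1111111111000
position 3 holds 1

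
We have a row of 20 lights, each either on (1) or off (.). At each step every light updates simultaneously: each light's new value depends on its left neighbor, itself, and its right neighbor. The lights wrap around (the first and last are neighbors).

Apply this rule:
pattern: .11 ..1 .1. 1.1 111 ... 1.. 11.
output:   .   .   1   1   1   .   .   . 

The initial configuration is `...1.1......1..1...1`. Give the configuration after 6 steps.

step 1: ...111......1..1...1
step 2: ....1.......1..1...1
step 3: ....1.......1..1...1  (fixed point — unchanged through step 6)

....1.......1..1...1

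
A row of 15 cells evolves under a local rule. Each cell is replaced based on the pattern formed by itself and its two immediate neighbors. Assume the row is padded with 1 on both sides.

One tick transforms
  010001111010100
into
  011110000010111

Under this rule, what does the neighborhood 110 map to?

0

At position 8 the neighborhood is 110; the next row has 0 there.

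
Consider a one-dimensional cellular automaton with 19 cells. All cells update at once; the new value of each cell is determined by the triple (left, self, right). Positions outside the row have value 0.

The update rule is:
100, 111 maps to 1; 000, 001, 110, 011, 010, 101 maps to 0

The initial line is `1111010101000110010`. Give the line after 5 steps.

step 1: 0110000000100001001
step 2: 0001000000010000100
step 3: 0000100000001000010
step 4: 0000010000000100001
step 5: 0000001000000010000

0000001000000010000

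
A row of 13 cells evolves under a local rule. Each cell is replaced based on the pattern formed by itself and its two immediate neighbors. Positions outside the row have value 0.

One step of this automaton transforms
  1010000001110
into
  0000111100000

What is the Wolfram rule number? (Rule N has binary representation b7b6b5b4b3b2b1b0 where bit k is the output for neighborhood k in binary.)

1

position 10: 111 → 0  (bit 7 = 0)
position 11: 110 → 0  (bit 6 = 0)
position 1: 101 → 0  (bit 5 = 0)
position 3: 100 → 0  (bit 4 = 0)
position 9: 011 → 0  (bit 3 = 0)
position 0: 010 → 0  (bit 2 = 0)
position 8: 001 → 0  (bit 1 = 0)
position 4: 000 → 1  (bit 0 = 1)
bits b7..b0 = 00000001 = 1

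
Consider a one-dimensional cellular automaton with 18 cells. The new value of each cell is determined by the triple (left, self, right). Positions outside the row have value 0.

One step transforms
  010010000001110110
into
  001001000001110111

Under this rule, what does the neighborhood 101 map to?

0

At position 14 the neighborhood is 101; the next row has 0 there.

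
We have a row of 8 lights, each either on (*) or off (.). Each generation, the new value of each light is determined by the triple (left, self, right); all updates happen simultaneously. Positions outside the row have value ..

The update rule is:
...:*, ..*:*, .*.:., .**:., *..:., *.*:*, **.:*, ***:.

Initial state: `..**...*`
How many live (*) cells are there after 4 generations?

4

**.*.**.
.**.*.*.
*.**.*..
.*.**..*
count of *: 4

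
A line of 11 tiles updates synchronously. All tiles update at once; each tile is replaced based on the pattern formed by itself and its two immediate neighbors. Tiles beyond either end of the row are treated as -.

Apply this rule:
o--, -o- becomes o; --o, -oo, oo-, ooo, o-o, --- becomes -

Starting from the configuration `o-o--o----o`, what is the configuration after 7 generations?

----oo----o

o-oo-oo---o
o------o--o
oo-----oo-o
--o-------o
--oo------o
----o-----o
----oo----o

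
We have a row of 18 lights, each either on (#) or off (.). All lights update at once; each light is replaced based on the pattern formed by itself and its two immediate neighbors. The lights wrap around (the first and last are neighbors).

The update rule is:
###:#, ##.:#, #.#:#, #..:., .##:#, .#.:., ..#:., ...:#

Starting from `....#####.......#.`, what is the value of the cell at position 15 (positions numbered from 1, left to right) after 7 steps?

step 1: ###.#####.#####...
step 2: ###############.#.
step 3: ################.#
step 4: ##################
step 5: ##################  (fixed point — unchanged through step 7)
position 15 holds #

#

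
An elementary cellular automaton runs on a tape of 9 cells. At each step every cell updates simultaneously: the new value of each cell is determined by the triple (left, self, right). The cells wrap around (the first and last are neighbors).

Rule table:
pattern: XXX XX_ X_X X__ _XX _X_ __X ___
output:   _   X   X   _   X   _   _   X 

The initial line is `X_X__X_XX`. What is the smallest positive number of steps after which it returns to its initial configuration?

XX____XX_
XX_XX_XXX
_XXXXXX__
_X____X_X
X__XX__X_
___XX___X
_X_XX_X__
__XXXX__X
__X__X___
X______XX
X_XXXX_X_
_XX__XX_X
XXX__XXX_
X_X__X_XX

14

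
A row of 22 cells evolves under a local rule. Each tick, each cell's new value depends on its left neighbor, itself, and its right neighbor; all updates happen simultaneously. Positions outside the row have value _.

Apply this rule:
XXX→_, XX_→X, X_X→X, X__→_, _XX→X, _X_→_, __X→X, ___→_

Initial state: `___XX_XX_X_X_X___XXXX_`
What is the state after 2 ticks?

_XX_____XX_X___XXX_X__

__XXXXXXX_X_X___XX__X_
_XX_____XX_X___XXX_X__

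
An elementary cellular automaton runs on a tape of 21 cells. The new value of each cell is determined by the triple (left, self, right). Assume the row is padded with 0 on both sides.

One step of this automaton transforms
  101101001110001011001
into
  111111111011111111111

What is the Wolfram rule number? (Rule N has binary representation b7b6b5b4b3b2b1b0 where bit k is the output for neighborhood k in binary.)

127

position 9: 111 → 0  (bit 7 = 0)
position 3: 110 → 1  (bit 6 = 1)
position 1: 101 → 1  (bit 5 = 1)
position 6: 100 → 1  (bit 4 = 1)
position 2: 011 → 1  (bit 3 = 1)
position 0: 010 → 1  (bit 2 = 1)
position 7: 001 → 1  (bit 1 = 1)
position 12: 000 → 1  (bit 0 = 1)
bits b7..b0 = 01111111 = 127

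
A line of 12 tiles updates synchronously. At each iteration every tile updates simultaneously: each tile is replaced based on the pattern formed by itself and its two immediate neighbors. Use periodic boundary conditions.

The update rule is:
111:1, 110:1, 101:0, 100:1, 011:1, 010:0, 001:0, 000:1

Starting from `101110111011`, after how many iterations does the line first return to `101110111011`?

1

iteration 1: 101110111011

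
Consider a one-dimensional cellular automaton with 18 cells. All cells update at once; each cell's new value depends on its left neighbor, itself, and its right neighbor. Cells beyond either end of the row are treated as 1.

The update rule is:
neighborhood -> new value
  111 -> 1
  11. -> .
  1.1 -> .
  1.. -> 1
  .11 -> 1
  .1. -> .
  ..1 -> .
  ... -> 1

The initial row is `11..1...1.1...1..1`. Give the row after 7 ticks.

..1..11..1..1.11.1

tick 1: 1.1..11....11..1.1
tick 2: ...1.1.111.1.1...1
tick 3: 11.....11.....11.1
tick 4: 1.1111.1.1111.1..1
tick 5: ..111....111...1.1
tick 6: 1.11.111.11.11...1
tick 7: ..1..11..1..1.11.1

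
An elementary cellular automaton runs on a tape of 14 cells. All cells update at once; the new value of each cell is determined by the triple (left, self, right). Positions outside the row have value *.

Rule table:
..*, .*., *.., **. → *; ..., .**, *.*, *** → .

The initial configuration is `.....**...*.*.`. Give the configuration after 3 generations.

.*..*******.*.

*...*.**.**.*.
**.**..*..*.*.
.*..*******.*.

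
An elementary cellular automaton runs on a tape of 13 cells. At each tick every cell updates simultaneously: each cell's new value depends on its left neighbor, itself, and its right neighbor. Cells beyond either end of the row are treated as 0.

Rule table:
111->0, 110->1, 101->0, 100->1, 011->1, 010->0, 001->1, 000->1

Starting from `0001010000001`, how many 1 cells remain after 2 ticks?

1110001111110
1011111000011
count of 1: 8

8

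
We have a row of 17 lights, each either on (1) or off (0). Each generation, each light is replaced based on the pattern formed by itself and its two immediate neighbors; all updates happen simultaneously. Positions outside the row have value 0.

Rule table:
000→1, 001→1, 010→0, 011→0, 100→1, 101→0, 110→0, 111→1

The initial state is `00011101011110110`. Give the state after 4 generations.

11101000001100001
01000111110011110
10111011101101101
00010001000000000

00010001000000000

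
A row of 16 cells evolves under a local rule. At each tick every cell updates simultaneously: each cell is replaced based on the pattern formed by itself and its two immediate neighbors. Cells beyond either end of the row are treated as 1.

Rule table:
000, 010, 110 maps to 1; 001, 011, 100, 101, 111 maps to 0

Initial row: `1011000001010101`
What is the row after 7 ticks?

tick 1: 1001011101010100
tick 2: 1001000101010100
tick 3: 1001010101010100
tick 4: 1001010101010100  (fixed point — unchanged through tick 7)

1001010101010100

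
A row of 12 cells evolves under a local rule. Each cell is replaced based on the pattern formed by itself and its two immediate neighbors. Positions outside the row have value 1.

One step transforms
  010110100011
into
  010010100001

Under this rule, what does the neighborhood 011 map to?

0

At position 3 the neighborhood is 011; the next row has 0 there.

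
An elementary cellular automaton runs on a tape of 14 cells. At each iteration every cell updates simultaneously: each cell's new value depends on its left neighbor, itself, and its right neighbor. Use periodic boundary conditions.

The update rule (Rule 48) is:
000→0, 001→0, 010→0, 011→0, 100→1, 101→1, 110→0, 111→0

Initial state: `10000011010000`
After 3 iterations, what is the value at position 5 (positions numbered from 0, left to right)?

iteration 1: 01000000101000
iteration 2: 00100000010100
iteration 3: 00010000001010
position 5 holds 0

0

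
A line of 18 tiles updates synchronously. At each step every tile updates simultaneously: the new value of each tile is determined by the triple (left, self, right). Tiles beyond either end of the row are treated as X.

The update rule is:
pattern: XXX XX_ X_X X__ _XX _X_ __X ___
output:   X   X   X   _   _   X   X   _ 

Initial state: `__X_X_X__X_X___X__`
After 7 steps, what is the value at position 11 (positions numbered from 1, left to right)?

_XXXXXX_XXXX__XX_X
X_XXXXXX_XXX_X_XX_
XX_XXXXXX_XXXXX_XX
XXX_XXXXXX_XXXXX_X
XXXX_XXXXXX_XXXXX_
XXXXX_XXXXXX_XXXXX
XXXXXX_XXXXXX_XXXX
position 11 holds X

X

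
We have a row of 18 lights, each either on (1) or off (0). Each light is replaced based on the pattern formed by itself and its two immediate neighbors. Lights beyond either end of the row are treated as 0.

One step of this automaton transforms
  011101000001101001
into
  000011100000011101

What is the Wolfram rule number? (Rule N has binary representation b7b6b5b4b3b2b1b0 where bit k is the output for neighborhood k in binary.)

position 2: 111 → 0  (bit 7 = 0)
position 3: 110 → 0  (bit 6 = 0)
position 4: 101 → 1  (bit 5 = 1)
position 6: 100 → 1  (bit 4 = 1)
position 1: 011 → 0  (bit 3 = 0)
position 5: 010 → 1  (bit 2 = 1)
position 0: 001 → 0  (bit 1 = 0)
position 7: 000 → 0  (bit 0 = 0)
bits b7..b0 = 00110100 = 52

52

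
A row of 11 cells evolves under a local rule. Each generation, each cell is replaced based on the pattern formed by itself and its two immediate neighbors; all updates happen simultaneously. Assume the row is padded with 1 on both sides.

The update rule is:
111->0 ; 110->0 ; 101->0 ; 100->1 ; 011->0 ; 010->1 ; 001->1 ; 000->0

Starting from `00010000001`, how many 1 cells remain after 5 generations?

10111000010
00000100110
10001111000
01010000101
01011001100
count of 1: 5

5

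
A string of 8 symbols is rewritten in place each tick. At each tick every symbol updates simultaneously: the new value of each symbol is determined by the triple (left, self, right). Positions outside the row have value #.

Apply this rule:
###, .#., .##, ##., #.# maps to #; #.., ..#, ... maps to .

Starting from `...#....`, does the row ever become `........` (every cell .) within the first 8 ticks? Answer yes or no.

tick 1: ...#....  (fixed point — unchanged through tick 8)
tick 8 is ...#...., still not uniform .

no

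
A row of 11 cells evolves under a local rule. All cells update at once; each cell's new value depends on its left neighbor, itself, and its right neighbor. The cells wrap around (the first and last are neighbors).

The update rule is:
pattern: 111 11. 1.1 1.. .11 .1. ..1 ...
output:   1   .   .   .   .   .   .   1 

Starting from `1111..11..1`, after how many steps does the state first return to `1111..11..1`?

111........
.1..111111.
.....1111..
1111..11..1

4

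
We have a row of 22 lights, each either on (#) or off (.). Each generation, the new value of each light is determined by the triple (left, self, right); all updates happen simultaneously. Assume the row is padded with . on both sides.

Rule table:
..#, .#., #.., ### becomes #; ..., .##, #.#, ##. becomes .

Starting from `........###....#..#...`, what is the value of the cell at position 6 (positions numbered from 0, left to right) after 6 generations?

#

.......#.#.#..######..
......##.#.###.####.#.
.....#...#..#...##..##
....###.######.#..##..
...#.#...####..###..#.
..##.##.#.##.##.#.####
position 6 holds #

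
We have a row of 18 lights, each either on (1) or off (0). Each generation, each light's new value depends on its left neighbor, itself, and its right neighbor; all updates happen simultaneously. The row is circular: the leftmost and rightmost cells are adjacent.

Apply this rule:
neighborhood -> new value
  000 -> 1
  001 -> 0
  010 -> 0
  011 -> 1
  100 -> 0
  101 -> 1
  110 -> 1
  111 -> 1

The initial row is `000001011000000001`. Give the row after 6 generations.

011100111011111100
011100111111111101
111100111111111110
111100111111111111
111100111111111111  (fixed point — unchanged through generation 6)

111100111111111111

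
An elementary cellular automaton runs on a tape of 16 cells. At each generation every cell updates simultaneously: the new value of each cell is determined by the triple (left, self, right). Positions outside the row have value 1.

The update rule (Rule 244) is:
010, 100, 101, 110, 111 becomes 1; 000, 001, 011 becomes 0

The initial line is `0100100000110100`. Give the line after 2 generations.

1110110000011110
1111011000001111

1111011000001111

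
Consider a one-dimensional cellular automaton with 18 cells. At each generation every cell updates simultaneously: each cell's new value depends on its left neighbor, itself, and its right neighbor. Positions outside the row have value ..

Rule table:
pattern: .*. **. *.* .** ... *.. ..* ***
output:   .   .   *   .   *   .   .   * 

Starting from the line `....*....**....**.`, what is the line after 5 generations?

.***..**....******

generation 1: ***...**....**....
generation 2: .*..*....**....***
generation 3: ......**....**..*.
generation 4: *****....**.......
generation 5: .***..**....******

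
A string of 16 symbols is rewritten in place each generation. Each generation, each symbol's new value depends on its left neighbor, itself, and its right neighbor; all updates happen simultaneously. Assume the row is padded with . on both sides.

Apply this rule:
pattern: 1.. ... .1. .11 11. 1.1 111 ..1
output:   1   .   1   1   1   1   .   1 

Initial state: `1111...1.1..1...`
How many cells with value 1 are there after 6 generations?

1..11.11111111..
1111111......11.
1.....11....1111
11...1111..11..1
111.11..11111111
1.1111111......1
count of 1: 9

9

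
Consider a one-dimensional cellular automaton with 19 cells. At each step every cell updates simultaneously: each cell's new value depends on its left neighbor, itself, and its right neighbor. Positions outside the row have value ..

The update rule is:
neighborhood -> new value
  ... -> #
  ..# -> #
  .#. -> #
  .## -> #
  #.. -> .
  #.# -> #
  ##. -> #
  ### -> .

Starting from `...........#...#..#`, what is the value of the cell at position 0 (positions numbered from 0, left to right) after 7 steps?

#

############.###.##
#..........###.####
#.##########.###..#
###........###.#.##
#.#.########.######
#####......###....#
#...#.######.#.####
position 0 holds #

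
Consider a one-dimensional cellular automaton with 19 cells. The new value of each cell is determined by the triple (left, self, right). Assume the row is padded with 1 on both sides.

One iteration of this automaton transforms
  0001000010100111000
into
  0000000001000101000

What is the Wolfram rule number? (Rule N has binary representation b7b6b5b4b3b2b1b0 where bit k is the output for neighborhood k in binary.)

104

position 14: 111 → 0  (bit 7 = 0)
position 15: 110 → 1  (bit 6 = 1)
position 9: 101 → 1  (bit 5 = 1)
position 0: 100 → 0  (bit 4 = 0)
position 13: 011 → 1  (bit 3 = 1)
position 3: 010 → 0  (bit 2 = 0)
position 2: 001 → 0  (bit 1 = 0)
position 1: 000 → 0  (bit 0 = 0)
bits b7..b0 = 01101000 = 104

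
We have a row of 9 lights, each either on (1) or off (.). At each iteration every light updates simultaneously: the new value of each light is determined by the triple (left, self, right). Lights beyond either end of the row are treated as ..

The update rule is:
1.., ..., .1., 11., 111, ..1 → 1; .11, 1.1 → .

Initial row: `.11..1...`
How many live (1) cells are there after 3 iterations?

1.1111111
1..111111
111.11111
count of 1: 8

8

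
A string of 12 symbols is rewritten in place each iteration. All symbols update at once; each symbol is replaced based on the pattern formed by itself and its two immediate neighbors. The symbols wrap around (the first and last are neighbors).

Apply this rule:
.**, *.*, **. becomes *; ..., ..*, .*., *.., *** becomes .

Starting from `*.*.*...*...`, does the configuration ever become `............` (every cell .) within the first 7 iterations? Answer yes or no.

yes

.*.*........
..*.........
............
all cells are . at iteration 3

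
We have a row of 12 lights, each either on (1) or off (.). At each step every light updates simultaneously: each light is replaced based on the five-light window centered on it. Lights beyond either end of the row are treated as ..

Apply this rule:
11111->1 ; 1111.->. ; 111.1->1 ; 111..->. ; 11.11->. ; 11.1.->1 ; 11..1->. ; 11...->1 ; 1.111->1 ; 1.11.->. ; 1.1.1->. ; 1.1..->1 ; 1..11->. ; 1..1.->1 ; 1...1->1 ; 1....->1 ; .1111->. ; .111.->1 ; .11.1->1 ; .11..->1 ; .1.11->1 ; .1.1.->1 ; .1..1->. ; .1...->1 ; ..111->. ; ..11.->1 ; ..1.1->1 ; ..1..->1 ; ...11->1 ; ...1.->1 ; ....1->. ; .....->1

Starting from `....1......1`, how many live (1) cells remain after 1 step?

10

step 1: 11.111111.11
count of 1: 10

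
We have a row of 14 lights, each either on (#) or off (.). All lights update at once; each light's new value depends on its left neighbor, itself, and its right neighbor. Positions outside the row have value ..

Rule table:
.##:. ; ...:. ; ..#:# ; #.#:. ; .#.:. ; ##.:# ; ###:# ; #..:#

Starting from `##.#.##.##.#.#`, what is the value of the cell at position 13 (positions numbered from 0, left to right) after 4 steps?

.

step 1: .#....#..#....
step 2: #.#..#.##.#...
step 3: ...##...#..#..
step 4: ..#.##.#.##.#.
position 13 holds .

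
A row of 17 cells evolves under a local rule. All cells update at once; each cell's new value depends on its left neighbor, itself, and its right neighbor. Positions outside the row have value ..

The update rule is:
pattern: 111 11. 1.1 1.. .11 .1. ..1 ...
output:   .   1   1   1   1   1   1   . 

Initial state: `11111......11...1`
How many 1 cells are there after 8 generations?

9

1...11....1111.11
11.1111..11..1111
1111..11111111..1
1..1111......1111
1111..11....11..1
1..111111..111111
1111....1111....1
1..11..11..11..11
count of 1: 9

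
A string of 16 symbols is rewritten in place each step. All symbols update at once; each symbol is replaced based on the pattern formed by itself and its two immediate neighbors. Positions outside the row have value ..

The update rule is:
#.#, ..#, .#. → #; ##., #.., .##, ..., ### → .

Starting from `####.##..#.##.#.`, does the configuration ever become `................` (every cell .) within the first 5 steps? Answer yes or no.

no

....#...###..##.
...##..#....#...
..#...##...##...
.##..#....#.....
#...##...##.....
step 5 is #...##...##....., still not uniform .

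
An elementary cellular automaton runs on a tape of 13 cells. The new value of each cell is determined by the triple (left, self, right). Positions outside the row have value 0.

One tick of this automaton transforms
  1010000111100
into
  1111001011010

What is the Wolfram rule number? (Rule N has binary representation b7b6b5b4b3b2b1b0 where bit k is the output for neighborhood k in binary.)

182

position 8: 111 → 1  (bit 7 = 1)
position 10: 110 → 0  (bit 6 = 0)
position 1: 101 → 1  (bit 5 = 1)
position 3: 100 → 1  (bit 4 = 1)
position 7: 011 → 0  (bit 3 = 0)
position 0: 010 → 1  (bit 2 = 1)
position 6: 001 → 1  (bit 1 = 1)
position 4: 000 → 0  (bit 0 = 0)
bits b7..b0 = 10110110 = 182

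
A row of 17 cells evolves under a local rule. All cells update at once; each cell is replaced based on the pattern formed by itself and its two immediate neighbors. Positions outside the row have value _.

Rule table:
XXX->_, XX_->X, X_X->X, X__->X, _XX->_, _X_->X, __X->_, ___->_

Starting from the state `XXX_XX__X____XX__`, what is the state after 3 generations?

____XX_XX_XX____X

__XX_XX_XX____XX_
___XX_XX_XX____XX
____XX_XX_XX____X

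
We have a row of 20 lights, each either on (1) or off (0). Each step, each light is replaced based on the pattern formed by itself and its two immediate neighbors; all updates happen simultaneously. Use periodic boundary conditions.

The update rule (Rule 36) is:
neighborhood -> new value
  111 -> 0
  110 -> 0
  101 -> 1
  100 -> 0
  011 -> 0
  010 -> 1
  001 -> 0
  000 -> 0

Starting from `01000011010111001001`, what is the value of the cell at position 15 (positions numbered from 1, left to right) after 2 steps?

0

11000000111000001001
00000000000000001000
position 15 holds 0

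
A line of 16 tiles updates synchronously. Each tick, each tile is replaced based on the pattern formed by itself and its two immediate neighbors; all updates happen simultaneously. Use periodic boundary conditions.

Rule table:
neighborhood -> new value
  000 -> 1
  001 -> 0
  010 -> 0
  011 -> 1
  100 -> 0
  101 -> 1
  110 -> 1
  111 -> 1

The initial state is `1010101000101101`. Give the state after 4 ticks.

1111001111111111

1101010010011111
1110100000011111
1111001111011111
1111001111111111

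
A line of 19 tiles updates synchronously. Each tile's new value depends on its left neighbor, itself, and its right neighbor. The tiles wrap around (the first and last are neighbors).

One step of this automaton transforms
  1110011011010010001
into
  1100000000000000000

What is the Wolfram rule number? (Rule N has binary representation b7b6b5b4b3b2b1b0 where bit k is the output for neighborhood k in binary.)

position 0: 111 → 1  (bit 7 = 1)
position 2: 110 → 0  (bit 6 = 0)
position 7: 101 → 0  (bit 5 = 0)
position 3: 100 → 0  (bit 4 = 0)
position 5: 011 → 0  (bit 3 = 0)
position 11: 010 → 0  (bit 2 = 0)
position 4: 001 → 0  (bit 1 = 0)
position 16: 000 → 0  (bit 0 = 0)
bits b7..b0 = 10000000 = 128

128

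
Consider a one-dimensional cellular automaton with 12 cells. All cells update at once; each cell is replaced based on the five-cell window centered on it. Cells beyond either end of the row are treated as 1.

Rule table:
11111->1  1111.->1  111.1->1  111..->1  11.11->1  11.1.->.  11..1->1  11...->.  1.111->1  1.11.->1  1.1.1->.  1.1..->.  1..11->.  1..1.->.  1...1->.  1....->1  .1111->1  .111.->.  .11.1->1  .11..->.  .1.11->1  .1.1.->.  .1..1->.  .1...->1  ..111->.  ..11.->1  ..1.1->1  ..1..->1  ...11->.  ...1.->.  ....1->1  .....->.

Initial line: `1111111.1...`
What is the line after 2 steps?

1111111..1..
11111111.1..

11111111.1..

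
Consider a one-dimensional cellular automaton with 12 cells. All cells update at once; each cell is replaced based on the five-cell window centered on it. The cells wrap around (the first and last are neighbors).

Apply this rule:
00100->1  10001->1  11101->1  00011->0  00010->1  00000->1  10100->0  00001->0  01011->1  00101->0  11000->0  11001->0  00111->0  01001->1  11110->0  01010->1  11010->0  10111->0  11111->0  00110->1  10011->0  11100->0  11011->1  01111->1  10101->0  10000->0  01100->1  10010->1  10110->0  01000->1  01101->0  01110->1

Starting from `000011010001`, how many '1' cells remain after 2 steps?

100010001111
001111100100
count of 1: 6

6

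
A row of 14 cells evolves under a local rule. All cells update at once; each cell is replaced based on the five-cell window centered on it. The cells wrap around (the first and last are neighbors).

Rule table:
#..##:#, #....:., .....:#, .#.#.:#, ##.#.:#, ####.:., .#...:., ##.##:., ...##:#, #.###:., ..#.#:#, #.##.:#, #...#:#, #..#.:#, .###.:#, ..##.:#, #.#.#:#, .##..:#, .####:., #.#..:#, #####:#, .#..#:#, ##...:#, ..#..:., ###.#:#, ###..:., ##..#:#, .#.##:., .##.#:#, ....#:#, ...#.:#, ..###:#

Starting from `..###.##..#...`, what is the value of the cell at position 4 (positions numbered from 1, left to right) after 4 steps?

.

#####.####...#
.##.#.....####
.####..####..#
.....###...###
position 4 holds .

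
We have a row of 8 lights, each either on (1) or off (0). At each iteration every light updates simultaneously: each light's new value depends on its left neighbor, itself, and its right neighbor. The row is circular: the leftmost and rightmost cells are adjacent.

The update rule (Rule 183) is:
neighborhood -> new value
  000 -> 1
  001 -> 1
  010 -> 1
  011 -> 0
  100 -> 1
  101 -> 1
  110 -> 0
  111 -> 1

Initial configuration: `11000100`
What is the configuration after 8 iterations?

iteration 1: 00111111
iteration 2: 11011110
iteration 3: 00101101
iteration 4: 11110011
iteration 5: 11101101
iteration 6: 11010010
iteration 7: 00111111  (repeats iteration 1; period 6)
iteration 8: 11011110

11011110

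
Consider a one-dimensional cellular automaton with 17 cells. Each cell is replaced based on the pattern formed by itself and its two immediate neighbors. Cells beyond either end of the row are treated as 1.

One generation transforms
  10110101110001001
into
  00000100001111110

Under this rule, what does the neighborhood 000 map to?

At position 11 the neighborhood is 000; the next row has 1 there.

1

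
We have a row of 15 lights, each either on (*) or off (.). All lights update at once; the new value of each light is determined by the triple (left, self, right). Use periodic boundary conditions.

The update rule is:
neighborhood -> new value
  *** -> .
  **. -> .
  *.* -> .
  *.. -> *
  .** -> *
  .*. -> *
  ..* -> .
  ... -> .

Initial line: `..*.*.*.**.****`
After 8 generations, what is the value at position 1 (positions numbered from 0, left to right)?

*.*.*.*.*..*...
*.*.*.*.**.**..
*.*.*.*.*..*.*.
*.*.*.*.**.*.*.
*.*.*.*.*..*.*.  (repeats generation 3; period 2)
generation 8: *.*.*.*.**.*.*.
position 1 holds .

.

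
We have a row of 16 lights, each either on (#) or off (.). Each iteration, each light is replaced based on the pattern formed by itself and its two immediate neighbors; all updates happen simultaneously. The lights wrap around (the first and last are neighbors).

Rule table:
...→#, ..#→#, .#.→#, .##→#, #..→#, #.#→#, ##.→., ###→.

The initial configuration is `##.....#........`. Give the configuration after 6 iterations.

...##...........

iteration 1: #.##############
iteration 2: .##.............
iteration 3: ##.#############
iteration 4: ..##............
iteration 5: ###.############
iteration 6: ...##...........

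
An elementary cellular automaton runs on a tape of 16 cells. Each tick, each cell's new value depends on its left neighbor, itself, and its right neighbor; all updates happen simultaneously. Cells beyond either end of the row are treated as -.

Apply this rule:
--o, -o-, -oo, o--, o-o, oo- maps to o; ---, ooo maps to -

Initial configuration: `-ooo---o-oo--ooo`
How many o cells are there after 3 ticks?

oo-oo-oooooooo-o
ooooooo------ooo
o-----oo----oo-o
count of o: 6

6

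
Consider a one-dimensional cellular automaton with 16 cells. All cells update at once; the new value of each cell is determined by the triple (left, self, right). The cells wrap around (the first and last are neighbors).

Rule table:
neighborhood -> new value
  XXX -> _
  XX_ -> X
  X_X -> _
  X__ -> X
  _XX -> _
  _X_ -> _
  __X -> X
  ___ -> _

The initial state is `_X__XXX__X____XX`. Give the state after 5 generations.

generation 1: __XX__XXX_X__X_X
generation 2: XX_XXX__X__XX___
generation 3: _X___XXX_XX_XX_X
generation 4: __X_X__X__X__X__
generation 5: _X___XX_XX_XX_X_

_X___XX_XX_XX_X_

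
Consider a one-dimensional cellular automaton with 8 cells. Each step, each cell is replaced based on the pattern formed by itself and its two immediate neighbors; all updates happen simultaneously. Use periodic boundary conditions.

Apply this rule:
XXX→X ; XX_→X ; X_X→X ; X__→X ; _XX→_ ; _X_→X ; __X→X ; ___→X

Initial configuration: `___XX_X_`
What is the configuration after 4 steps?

XXXXXX_X

XXX_XXXX
XXXX_XXX
XXXXX_XX
XXXXXX_X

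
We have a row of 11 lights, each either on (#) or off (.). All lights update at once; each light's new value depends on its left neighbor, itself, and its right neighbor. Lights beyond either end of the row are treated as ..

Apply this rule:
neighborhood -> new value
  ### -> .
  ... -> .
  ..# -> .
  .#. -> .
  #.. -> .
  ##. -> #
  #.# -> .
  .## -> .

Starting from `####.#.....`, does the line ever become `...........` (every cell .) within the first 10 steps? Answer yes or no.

yes

...#.......
...........
all cells are . at step 2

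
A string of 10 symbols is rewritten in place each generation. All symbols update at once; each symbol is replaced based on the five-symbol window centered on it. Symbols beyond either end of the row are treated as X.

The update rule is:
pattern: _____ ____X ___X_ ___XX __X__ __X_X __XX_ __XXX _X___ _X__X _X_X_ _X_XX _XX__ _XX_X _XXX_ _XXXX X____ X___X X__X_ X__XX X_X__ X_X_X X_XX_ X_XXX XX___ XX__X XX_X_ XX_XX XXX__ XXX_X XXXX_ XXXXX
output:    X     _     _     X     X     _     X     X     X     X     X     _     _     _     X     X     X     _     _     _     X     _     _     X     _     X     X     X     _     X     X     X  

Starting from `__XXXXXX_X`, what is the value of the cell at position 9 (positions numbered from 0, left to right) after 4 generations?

generation 1: X_XXXXXXXX
generation 2: XXXXXXXXXX
generation 3: XXXXXXXXXX  (fixed point — unchanged through generation 4)
position 9 holds X

X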